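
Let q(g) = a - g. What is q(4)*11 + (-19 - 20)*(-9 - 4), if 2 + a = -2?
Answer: 419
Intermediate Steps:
a = -4 (a = -2 - 2 = -4)
q(g) = -4 - g
q(4)*11 + (-19 - 20)*(-9 - 4) = (-4 - 1*4)*11 + (-19 - 20)*(-9 - 4) = (-4 - 4)*11 - 39*(-13) = -8*11 + 507 = -88 + 507 = 419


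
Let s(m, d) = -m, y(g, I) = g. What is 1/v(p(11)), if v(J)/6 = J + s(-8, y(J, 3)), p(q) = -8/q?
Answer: 11/480 ≈ 0.022917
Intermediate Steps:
v(J) = 48 + 6*J (v(J) = 6*(J - 1*(-8)) = 6*(J + 8) = 6*(8 + J) = 48 + 6*J)
1/v(p(11)) = 1/(48 + 6*(-8/11)) = 1/(48 - 48/11) = 1/(480/11) = 11/480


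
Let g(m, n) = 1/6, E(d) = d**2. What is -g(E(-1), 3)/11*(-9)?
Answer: 3/22 ≈ 0.13636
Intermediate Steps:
g(m, n) = 1/6
-g(E(-1), 3)/11*(-9) = -1/(6*11)*(-9) = -1*1/66*(-9) = -1/66*(-9) = 3/22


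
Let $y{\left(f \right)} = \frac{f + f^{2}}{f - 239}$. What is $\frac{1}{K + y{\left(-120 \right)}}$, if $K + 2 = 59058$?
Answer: $\frac{359}{21186824} \approx 1.6944 \cdot 10^{-5}$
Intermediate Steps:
$K = 59056$ ($K = -2 + 59058 = 59056$)
$y{\left(f \right)} = \frac{f + f^{2}}{-239 + f}$
$\frac{1}{K + y{\left(-120 \right)}} = \frac{1}{59056 - \frac{120 \left(1 - 120\right)}{-239 - 120}} = \frac{1}{59056 - 120 \frac{1}{-359} \left(-119\right)} = \frac{1}{59056 - \left(- \frac{120}{359}\right) \left(-119\right)} = \frac{1}{59056 - \frac{14280}{359}} = \frac{1}{\frac{21186824}{359}} = \frac{359}{21186824}$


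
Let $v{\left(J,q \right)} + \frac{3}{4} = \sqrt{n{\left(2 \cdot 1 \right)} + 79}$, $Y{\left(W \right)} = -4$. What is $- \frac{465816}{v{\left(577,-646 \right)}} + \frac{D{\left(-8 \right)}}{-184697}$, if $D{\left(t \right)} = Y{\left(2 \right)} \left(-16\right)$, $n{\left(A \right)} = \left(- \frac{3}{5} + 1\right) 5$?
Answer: $- \frac{114713091040}{2031667} \approx -56463.0$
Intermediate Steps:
$n{\left(A \right)} = 2$ ($n{\left(A \right)} = \left(\left(-3\right) \frac{1}{5} + 1\right) 5 = \left(- \frac{3}{5} + 1\right) 5 = \frac{2}{5} \cdot 5 = 2$)
$v{\left(J,q \right)} = \frac{33}{4}$ ($v{\left(J,q \right)} = - \frac{3}{4} + \sqrt{2 + 79} = - \frac{3}{4} + \sqrt{81} = - \frac{3}{4} + 9 = \frac{33}{4}$)
$D{\left(t \right)} = 64$ ($D{\left(t \right)} = \left(-4\right) \left(-16\right) = 64$)
$- \frac{465816}{v{\left(577,-646 \right)}} + \frac{D{\left(-8 \right)}}{-184697} = - \frac{465816}{\frac{33}{4}} + \frac{64}{-184697} = \left(-465816\right) \frac{4}{33} + 64 \left(- \frac{1}{184697}\right) = - \frac{621088}{11} - \frac{64}{184697} = - \frac{114713091040}{2031667}$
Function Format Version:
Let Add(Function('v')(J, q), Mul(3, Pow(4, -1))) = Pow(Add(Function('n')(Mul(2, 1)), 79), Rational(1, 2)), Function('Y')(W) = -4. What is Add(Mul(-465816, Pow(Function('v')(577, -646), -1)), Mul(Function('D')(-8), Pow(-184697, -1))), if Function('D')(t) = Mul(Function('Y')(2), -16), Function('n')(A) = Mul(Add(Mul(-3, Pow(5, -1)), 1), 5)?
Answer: Rational(-114713091040, 2031667) ≈ -56463.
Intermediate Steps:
Function('n')(A) = 2 (Function('n')(A) = Mul(Add(Mul(-3, Rational(1, 5)), 1), 5) = Mul(Add(Rational(-3, 5), 1), 5) = Mul(Rational(2, 5), 5) = 2)
Function('v')(J, q) = Rational(33, 4) (Function('v')(J, q) = Add(Rational(-3, 4), Pow(Add(2, 79), Rational(1, 2))) = Add(Rational(-3, 4), Pow(81, Rational(1, 2))) = Add(Rational(-3, 4), 9) = Rational(33, 4))
Function('D')(t) = 64 (Function('D')(t) = Mul(-4, -16) = 64)
Add(Mul(-465816, Pow(Function('v')(577, -646), -1)), Mul(Function('D')(-8), Pow(-184697, -1))) = Add(Mul(-465816, Pow(Rational(33, 4), -1)), Mul(64, Pow(-184697, -1))) = Add(Mul(-465816, Rational(4, 33)), Mul(64, Rational(-1, 184697))) = Add(Rational(-621088, 11), Rational(-64, 184697)) = Rational(-114713091040, 2031667)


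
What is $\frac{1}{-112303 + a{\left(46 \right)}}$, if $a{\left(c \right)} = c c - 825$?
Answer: $- \frac{1}{111012} \approx -9.008 \cdot 10^{-6}$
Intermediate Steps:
$a{\left(c \right)} = -825 + c^{2}$ ($a{\left(c \right)} = c^{2} - 825 = -825 + c^{2}$)
$\frac{1}{-112303 + a{\left(46 \right)}} = \frac{1}{-112303 - \left(825 - 46^{2}\right)} = \frac{1}{-112303 + \left(-825 + 2116\right)} = \frac{1}{-112303 + 1291} = \frac{1}{-111012} = - \frac{1}{111012}$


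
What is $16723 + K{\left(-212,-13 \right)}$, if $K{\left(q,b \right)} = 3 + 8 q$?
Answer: $15030$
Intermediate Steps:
$16723 + K{\left(-212,-13 \right)} = 16723 + \left(3 + 8 \left(-212\right)\right) = 16723 + \left(3 - 1696\right) = 16723 - 1693 = 15030$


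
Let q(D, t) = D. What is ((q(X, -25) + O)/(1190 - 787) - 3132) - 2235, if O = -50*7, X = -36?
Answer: -2163287/403 ≈ -5368.0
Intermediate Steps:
O = -350
((q(X, -25) + O)/(1190 - 787) - 3132) - 2235 = ((-36 - 350)/(1190 - 787) - 3132) - 2235 = (-386/403 - 3132) - 2235 = -1262582/403 - 2235 = -2163287/403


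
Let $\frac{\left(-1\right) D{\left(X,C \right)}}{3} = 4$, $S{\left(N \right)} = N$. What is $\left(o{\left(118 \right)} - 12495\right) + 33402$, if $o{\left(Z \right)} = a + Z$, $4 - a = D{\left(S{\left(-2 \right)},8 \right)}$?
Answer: $21041$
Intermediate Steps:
$D{\left(X,C \right)} = -12$ ($D{\left(X,C \right)} = \left(-3\right) 4 = -12$)
$a = 16$ ($a = 4 - -12 = 4 + 12 = 16$)
$o{\left(Z \right)} = 16 + Z$
$\left(o{\left(118 \right)} - 12495\right) + 33402 = \left(\left(16 + 118\right) - 12495\right) + 33402 = \left(134 - 12495\right) + 33402 = -12361 + 33402 = 21041$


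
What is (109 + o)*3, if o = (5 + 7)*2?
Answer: 399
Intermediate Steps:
o = 24 (o = 12*2 = 24)
(109 + o)*3 = (109 + 24)*3 = 133*3 = 399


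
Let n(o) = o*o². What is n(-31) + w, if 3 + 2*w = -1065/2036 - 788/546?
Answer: -33120104309/1111656 ≈ -29793.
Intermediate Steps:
w = -2760413/1111656 (w = -3/2 + (-1065/2036 - 788/546)/2 = -3/2 + (-1065*1/2036 - 788*1/546)/2 = -3/2 + (-1065/2036 - 394/273)/2 = -3/2 + (½)*(-1092929/555828) = -3/2 - 1092929/1111656 = -2760413/1111656 ≈ -2.4832)
n(o) = o³
n(-31) + w = (-31)³ - 2760413/1111656 = -29791 - 2760413/1111656 = -33120104309/1111656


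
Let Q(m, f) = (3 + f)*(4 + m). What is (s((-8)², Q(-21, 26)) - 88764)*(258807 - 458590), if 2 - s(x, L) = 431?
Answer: 17819245119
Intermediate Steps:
s(x, L) = -429 (s(x, L) = 2 - 1*431 = 2 - 431 = -429)
(s((-8)², Q(-21, 26)) - 88764)*(258807 - 458590) = (-429 - 88764)*(258807 - 458590) = -89193*(-199783) = 17819245119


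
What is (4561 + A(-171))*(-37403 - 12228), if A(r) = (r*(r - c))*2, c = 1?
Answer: -3145860935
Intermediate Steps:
A(r) = 2*r*(-1 + r) (A(r) = (r*(r - 1*1))*2 = (r*(r - 1))*2 = (r*(-1 + r))*2 = 2*r*(-1 + r))
(4561 + A(-171))*(-37403 - 12228) = (4561 + 2*(-171)*(-1 - 171))*(-37403 - 12228) = (4561 + 2*(-171)*(-172))*(-49631) = (4561 + 58824)*(-49631) = 63385*(-49631) = -3145860935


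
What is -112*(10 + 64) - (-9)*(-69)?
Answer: -8909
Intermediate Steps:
-112*(10 + 64) - (-9)*(-69) = -112*74 - 1*621 = -8288 - 621 = -8909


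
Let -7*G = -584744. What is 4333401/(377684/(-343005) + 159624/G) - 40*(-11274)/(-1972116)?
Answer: 17854854245676245962555/3336457853448849 ≈ 5.3514e+6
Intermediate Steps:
G = 584744/7 (G = -⅐*(-584744) = 584744/7 ≈ 83535.)
4333401/(377684/(-343005) + 159624/G) - 40*(-11274)/(-1972116) = 4333401/(377684/(-343005) + 159624/(584744/7)) - 40*(-11274)/(-1972116) = 4333401/(377684*(-1/343005) + 159624*(7/584744)) + 450960*(-1/1972116) = 4333401/(-377684/343005 + 139671/73093) - 37580/164343 = 4333401/(20301794743/25071264465) - 37580/164343 = 4333401*(25071264465/20301794743) - 37580/164343 = 108643842503895465/20301794743 - 37580/164343 = 17854854245676245962555/3336457853448849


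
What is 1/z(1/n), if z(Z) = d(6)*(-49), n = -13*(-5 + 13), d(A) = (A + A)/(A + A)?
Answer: -1/49 ≈ -0.020408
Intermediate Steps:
d(A) = 1 (d(A) = (2*A)/((2*A)) = (2*A)*(1/(2*A)) = 1)
n = -104 (n = -13*8 = -104)
z(Z) = -49 (z(Z) = 1*(-49) = -49)
1/z(1/n) = 1/(-49) = -1/49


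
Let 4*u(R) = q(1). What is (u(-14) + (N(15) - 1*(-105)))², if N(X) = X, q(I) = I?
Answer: 231361/16 ≈ 14460.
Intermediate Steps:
u(R) = ¼ (u(R) = (¼)*1 = ¼)
(u(-14) + (N(15) - 1*(-105)))² = (¼ + (15 - 1*(-105)))² = (¼ + (15 + 105))² = (¼ + 120)² = (481/4)² = 231361/16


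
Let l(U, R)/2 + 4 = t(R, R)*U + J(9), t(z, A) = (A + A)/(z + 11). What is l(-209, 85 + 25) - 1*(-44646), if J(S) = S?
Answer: 43896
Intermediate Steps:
t(z, A) = 2*A/(11 + z) (t(z, A) = (2*A)/(11 + z) = 2*A/(11 + z))
l(U, R) = 10 + 4*R*U/(11 + R) (l(U, R) = -8 + 2*((2*R/(11 + R))*U + 9) = -8 + 2*(2*R*U/(11 + R) + 9) = -8 + 2*(9 + 2*R*U/(11 + R)) = -8 + (18 + 4*R*U/(11 + R)) = 10 + 4*R*U/(11 + R))
l(-209, 85 + 25) - 1*(-44646) = 2*(55 + 5*(85 + 25) + 2*(85 + 25)*(-209))/(11 + (85 + 25)) - 1*(-44646) = 2*(55 + 5*110 + 2*110*(-209))/(11 + 110) + 44646 = 2*(55 + 550 - 45980)/121 + 44646 = 2*(1/121)*(-45375) + 44646 = -750 + 44646 = 43896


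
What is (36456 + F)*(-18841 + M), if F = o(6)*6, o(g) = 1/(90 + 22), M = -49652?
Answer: -139831130727/56 ≈ -2.4970e+9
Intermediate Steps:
o(g) = 1/112
F = 3/56 (F = (1/112)*6 = 3/56 ≈ 0.053571)
(36456 + F)*(-18841 + M) = (36456 + 3/56)*(-18841 - 49652) = (2041539/56)*(-68493) = -139831130727/56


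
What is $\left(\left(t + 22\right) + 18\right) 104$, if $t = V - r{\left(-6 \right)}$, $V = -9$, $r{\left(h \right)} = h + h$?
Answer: $4472$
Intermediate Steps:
$r{\left(h \right)} = 2 h$
$t = 3$ ($t = -9 - 2 \left(-6\right) = -9 - -12 = -9 + 12 = 3$)
$\left(\left(t + 22\right) + 18\right) 104 = \left(\left(3 + 22\right) + 18\right) 104 = \left(25 + 18\right) 104 = 43 \cdot 104 = 4472$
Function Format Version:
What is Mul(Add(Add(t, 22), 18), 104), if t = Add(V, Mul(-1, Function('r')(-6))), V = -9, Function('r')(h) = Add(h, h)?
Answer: 4472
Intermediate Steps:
Function('r')(h) = Mul(2, h)
t = 3 (t = Add(-9, Mul(-1, Mul(2, -6))) = Add(-9, Mul(-1, -12)) = Add(-9, 12) = 3)
Mul(Add(Add(t, 22), 18), 104) = Mul(Add(Add(3, 22), 18), 104) = Mul(Add(25, 18), 104) = Mul(43, 104) = 4472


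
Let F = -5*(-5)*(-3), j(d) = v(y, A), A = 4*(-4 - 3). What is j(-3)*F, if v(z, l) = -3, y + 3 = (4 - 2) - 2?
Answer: 225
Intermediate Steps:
A = -28 (A = 4*(-7) = -28)
y = -3 (y = -3 + ((4 - 2) - 2) = -3 + (2 - 2) = -3 + 0 = -3)
j(d) = -3
F = -75 (F = 25*(-3) = -75)
j(-3)*F = -3*(-75) = 225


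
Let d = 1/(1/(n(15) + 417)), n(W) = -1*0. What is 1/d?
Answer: 1/417 ≈ 0.0023981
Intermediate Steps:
n(W) = 0
d = 417 (d = 1/(1/(0 + 417)) = 1/(1/417) = 417)
1/d = 1/417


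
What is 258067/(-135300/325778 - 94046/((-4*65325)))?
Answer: -5492039402305950/1178943053 ≈ -4.6584e+6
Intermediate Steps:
258067/(-135300/325778 - 94046/((-4*65325))) = 258067/(-135300*1/325778 - 94046/(-261300)) = 258067/(-67650/162889 - 94046*(-1/261300)) = 258067/(-67650/162889 + 47023/130650) = 258067/(-1178943053/21281447850) = 258067*(-21281447850/1178943053) = -5492039402305950/1178943053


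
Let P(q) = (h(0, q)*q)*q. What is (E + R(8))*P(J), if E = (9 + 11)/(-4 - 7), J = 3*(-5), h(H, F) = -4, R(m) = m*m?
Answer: -615600/11 ≈ -55964.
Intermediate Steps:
R(m) = m²
J = -15
P(q) = -4*q² (P(q) = (-4*q)*q = -4*q²)
E = -20/11 (E = 20/(-11) = 20*(-1/11) = -20/11 ≈ -1.8182)
(E + R(8))*P(J) = (-20/11 + 8²)*(-4*(-15)²) = (-20/11 + 64)*(-4*225) = (684/11)*(-900) = -615600/11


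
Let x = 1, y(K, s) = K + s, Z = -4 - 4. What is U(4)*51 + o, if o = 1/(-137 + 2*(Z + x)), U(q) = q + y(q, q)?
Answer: 92411/151 ≈ 611.99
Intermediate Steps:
Z = -8
U(q) = 3*q (U(q) = q + (q + q) = q + 2*q = 3*q)
o = -1/151 (o = 1/(-137 + 2*(-8 + 1)) = 1/(-137 + 2*(-7)) = 1/(-137 - 14) = 1/(-151) = -1/151 ≈ -0.0066225)
U(4)*51 + o = (3*4)*51 - 1/151 = 12*51 - 1/151 = 612 - 1/151 = 92411/151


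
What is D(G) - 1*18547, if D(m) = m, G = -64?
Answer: -18611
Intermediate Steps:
D(G) - 1*18547 = -64 - 1*18547 = -64 - 18547 = -18611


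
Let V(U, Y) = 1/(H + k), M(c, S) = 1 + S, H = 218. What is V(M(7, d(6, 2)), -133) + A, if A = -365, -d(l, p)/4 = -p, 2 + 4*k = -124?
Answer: -136143/373 ≈ -364.99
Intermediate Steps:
k = -63/2 (k = -½ + (¼)*(-124) = -½ - 31 = -63/2 ≈ -31.500)
d(l, p) = 4*p (d(l, p) = -(-4)*p = 4*p)
V(U, Y) = 2/373 (V(U, Y) = 1/(218 - 63/2) = 1/(373/2) = 2/373)
V(M(7, d(6, 2)), -133) + A = 2/373 - 365 = -136143/373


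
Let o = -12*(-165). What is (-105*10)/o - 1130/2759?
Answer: -171145/182094 ≈ -0.93987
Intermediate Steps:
o = 1980
(-105*10)/o - 1130/2759 = -105*10/1980 - 1130/2759 = -1050*1/1980 - 1130*1/2759 = -35/66 - 1130/2759 = -171145/182094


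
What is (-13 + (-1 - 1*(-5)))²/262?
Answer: 81/262 ≈ 0.30916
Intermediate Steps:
(-13 + (-1 - 1*(-5)))²/262 = (-13 + (-1 + 5))²*(1/262) = (-13 + 4)²*(1/262) = (-9)²*(1/262) = 81*(1/262) = 81/262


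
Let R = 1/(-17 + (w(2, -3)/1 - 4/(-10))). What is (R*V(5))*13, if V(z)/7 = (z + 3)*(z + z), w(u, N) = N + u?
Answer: -4550/11 ≈ -413.64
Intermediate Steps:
R = -5/88 (R = 1/(-17 + ((-3 + 2)/1 - 4/(-10))) = 1/(-17 + (-1*1 - 4*(-⅒))) = 1/(-17 + (-1 + ⅖)) = 1/(-17 - ⅗) = 1/(-88/5) = -5/88 ≈ -0.056818)
V(z) = 14*z*(3 + z) (V(z) = 7*((z + 3)*(z + z)) = 7*((3 + z)*(2*z)) = 7*(2*z*(3 + z)) = 14*z*(3 + z))
(R*V(5))*13 = -35*5*(3 + 5)/44*13 = -35*5*8/44*13 = -5/88*560*13 = -350/11*13 = -4550/11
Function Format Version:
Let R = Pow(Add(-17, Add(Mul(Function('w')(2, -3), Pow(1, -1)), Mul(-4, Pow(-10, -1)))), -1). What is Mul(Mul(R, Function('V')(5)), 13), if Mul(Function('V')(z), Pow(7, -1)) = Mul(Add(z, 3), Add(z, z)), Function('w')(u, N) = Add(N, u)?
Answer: Rational(-4550, 11) ≈ -413.64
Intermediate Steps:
R = Rational(-5, 88) (R = Pow(Add(-17, Add(Mul(Add(-3, 2), Pow(1, -1)), Mul(-4, Pow(-10, -1)))), -1) = Pow(Add(-17, Add(Mul(-1, 1), Mul(-4, Rational(-1, 10)))), -1) = Pow(Add(-17, Add(-1, Rational(2, 5))), -1) = Pow(Add(-17, Rational(-3, 5)), -1) = Pow(Rational(-88, 5), -1) = Rational(-5, 88) ≈ -0.056818)
Function('V')(z) = Mul(14, z, Add(3, z)) (Function('V')(z) = Mul(7, Mul(Add(z, 3), Add(z, z))) = Mul(7, Mul(Add(3, z), Mul(2, z))) = Mul(7, Mul(2, z, Add(3, z))) = Mul(14, z, Add(3, z)))
Mul(Mul(R, Function('V')(5)), 13) = Mul(Mul(Rational(-5, 88), Mul(14, 5, Add(3, 5))), 13) = Mul(Mul(Rational(-5, 88), Mul(14, 5, 8)), 13) = Mul(Mul(Rational(-5, 88), 560), 13) = Mul(Rational(-350, 11), 13) = Rational(-4550, 11)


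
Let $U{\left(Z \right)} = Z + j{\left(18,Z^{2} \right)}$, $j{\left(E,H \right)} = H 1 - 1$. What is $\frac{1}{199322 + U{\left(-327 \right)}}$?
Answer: $\frac{1}{305923} \approx 3.2688 \cdot 10^{-6}$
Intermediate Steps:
$j{\left(E,H \right)} = -1 + H$ ($j{\left(E,H \right)} = H - 1 = -1 + H$)
$U{\left(Z \right)} = -1 + Z + Z^{2}$ ($U{\left(Z \right)} = Z + \left(-1 + Z^{2}\right) = -1 + Z + Z^{2}$)
$\frac{1}{199322 + U{\left(-327 \right)}} = \frac{1}{199322 - \left(328 - 106929\right)} = \frac{1}{199322 - -106601} = \frac{1}{199322 + 106601} = \frac{1}{305923}$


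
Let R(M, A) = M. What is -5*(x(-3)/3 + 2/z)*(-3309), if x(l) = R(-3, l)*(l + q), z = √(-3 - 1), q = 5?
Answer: -33090 - 16545*I ≈ -33090.0 - 16545.0*I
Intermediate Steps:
z = 2*I (z = √(-4) = 2*I ≈ 2.0*I)
x(l) = -15 - 3*l (x(l) = -3*(l + 5) = -3*(5 + l) = -15 - 3*l)
-5*(x(-3)/3 + 2/z)*(-3309) = -5*((-15 - 3*(-3))/3 + 2/((2*I)))*(-3309) = -5*((-15 + 9)*(⅓) + 2*(-I/2))*(-3309) = -5*(-6*⅓ - I)*(-3309) = -5*(-2 - I)*(-3309) = (10 + 5*I)*(-3309) = -33090 - 16545*I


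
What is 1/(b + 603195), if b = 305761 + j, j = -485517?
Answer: 1/423439 ≈ 2.3616e-6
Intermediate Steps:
b = -179756 (b = 305761 - 485517 = -179756)
1/(b + 603195) = 1/(-179756 + 603195) = 1/423439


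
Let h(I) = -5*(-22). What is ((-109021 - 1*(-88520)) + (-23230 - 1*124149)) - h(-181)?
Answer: -167990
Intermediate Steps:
h(I) = 110
((-109021 - 1*(-88520)) + (-23230 - 1*124149)) - h(-181) = ((-109021 - 1*(-88520)) + (-23230 - 1*124149)) - 1*110 = ((-109021 + 88520) + (-23230 - 124149)) - 110 = (-20501 - 147379) - 110 = -167880 - 110 = -167990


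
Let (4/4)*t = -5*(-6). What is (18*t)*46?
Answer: 24840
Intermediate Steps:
t = 30 (t = -5*(-6) = 30)
(18*t)*46 = (18*30)*46 = 540*46 = 24840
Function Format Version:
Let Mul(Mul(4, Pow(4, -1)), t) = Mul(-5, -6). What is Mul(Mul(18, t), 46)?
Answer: 24840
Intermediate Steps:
t = 30 (t = Mul(-5, -6) = 30)
Mul(Mul(18, t), 46) = Mul(Mul(18, 30), 46) = Mul(540, 46) = 24840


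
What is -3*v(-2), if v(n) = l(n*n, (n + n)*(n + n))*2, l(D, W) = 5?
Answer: -30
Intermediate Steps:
v(n) = 10 (v(n) = 5*2 = 10)
-3*v(-2) = -3*10 = -30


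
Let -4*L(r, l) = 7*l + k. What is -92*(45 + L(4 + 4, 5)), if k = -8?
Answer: -3519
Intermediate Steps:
L(r, l) = 2 - 7*l/4 (L(r, l) = -(7*l - 8)/4 = -(-8 + 7*l)/4 = 2 - 7*l/4)
-92*(45 + L(4 + 4, 5)) = -92*(45 + (2 - 7/4*5)) = -92*(45 + (2 - 35/4)) = -92*(45 - 27/4) = -92*153/4 = -3519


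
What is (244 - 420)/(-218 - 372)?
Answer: 88/295 ≈ 0.29831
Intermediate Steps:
(244 - 420)/(-218 - 372) = -176/(-590) = -176*(-1/590) = 88/295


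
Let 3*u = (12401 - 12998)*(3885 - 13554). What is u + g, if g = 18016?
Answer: 1942147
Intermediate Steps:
u = 1924131 (u = ((12401 - 12998)*(3885 - 13554))/3 = (-597*(-9669))/3 = (⅓)*5772393 = 1924131)
u + g = 1924131 + 18016 = 1942147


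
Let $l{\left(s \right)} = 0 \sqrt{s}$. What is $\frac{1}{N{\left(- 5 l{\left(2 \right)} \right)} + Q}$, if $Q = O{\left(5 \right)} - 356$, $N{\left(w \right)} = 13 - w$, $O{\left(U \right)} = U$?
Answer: $- \frac{1}{338} \approx -0.0029586$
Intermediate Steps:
$l{\left(s \right)} = 0$
$Q = -351$ ($Q = 5 - 356 = -351$)
$\frac{1}{N{\left(- 5 l{\left(2 \right)} \right)} + Q} = \frac{1}{\left(13 - \left(-5\right) 0\right) - 351} = \frac{1}{\left(13 - 0\right) - 351} = \frac{1}{\left(13 + 0\right) - 351} = \frac{1}{13 - 351} = \frac{1}{-338} = - \frac{1}{338}$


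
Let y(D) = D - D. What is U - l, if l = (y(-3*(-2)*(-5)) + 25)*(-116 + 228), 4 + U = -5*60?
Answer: -3104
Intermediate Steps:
U = -304 (U = -4 - 5*60 = -4 - 300 = -304)
y(D) = 0
l = 2800 (l = (0 + 25)*(-116 + 228) = 25*112 = 2800)
U - l = -304 - 1*2800 = -304 - 2800 = -3104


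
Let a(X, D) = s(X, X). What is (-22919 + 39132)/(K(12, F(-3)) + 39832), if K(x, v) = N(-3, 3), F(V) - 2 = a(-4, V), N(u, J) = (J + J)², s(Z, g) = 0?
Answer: 16213/39868 ≈ 0.40667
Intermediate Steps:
a(X, D) = 0
N(u, J) = 4*J² (N(u, J) = (2*J)² = 4*J²)
F(V) = 2 (F(V) = 2 + 0 = 2)
K(x, v) = 36 (K(x, v) = 4*3² = 4*9 = 36)
(-22919 + 39132)/(K(12, F(-3)) + 39832) = (-22919 + 39132)/(36 + 39832) = 16213/39868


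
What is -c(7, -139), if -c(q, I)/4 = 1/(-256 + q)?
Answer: -4/249 ≈ -0.016064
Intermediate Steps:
c(q, I) = -4/(-256 + q)
-c(7, -139) = -(-4)/(-256 + 7) = -(-4)/(-249) = -(-4)*(-1)/249 = -1*4/249 = -4/249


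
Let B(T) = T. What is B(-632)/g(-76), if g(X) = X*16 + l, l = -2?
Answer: 316/609 ≈ 0.51888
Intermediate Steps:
g(X) = -2 + 16*X (g(X) = X*16 - 2 = 16*X - 2 = -2 + 16*X)
B(-632)/g(-76) = -632/(-2 + 16*(-76)) = -632/(-2 - 1216) = -632/(-1218) = -632*(-1/1218) = 316/609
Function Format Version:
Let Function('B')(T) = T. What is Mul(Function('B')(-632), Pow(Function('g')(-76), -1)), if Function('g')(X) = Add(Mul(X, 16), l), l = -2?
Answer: Rational(316, 609) ≈ 0.51888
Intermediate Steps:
Function('g')(X) = Add(-2, Mul(16, X)) (Function('g')(X) = Add(Mul(X, 16), -2) = Add(Mul(16, X), -2) = Add(-2, Mul(16, X)))
Mul(Function('B')(-632), Pow(Function('g')(-76), -1)) = Mul(-632, Pow(Add(-2, Mul(16, -76)), -1)) = Mul(-632, Pow(Add(-2, -1216), -1)) = Mul(-632, Pow(-1218, -1)) = Mul(-632, Rational(-1, 1218)) = Rational(316, 609)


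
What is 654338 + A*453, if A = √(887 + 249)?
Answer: 654338 + 1812*√71 ≈ 6.6961e+5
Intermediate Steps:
A = 4*√71 (A = √1136 = 4*√71 ≈ 33.705)
654338 + A*453 = 654338 + (4*√71)*453 = 654338 + 1812*√71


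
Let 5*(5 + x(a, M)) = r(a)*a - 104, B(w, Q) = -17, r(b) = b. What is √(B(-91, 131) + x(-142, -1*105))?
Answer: √3990 ≈ 63.166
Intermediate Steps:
x(a, M) = -129/5 + a²/5 (x(a, M) = -5 + (a*a - 104)/5 = -5 + (a² - 104)/5 = -5 + (-104 + a²)/5 = -5 + (-104/5 + a²/5) = -129/5 + a²/5)
√(B(-91, 131) + x(-142, -1*105)) = √(-17 + (-129/5 + (⅕)*(-142)²)) = √(-17 + (-129/5 + (⅕)*20164)) = √(-17 + (-129/5 + 20164/5)) = √(-17 + 4007) = √3990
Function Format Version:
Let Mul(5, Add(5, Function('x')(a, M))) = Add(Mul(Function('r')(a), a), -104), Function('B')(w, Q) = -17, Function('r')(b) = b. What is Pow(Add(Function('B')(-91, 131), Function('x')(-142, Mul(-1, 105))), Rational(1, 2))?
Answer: Pow(3990, Rational(1, 2)) ≈ 63.166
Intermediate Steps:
Function('x')(a, M) = Add(Rational(-129, 5), Mul(Rational(1, 5), Pow(a, 2))) (Function('x')(a, M) = Add(-5, Mul(Rational(1, 5), Add(Mul(a, a), -104))) = Add(-5, Mul(Rational(1, 5), Add(Pow(a, 2), -104))) = Add(-5, Mul(Rational(1, 5), Add(-104, Pow(a, 2)))) = Add(-5, Add(Rational(-104, 5), Mul(Rational(1, 5), Pow(a, 2)))) = Add(Rational(-129, 5), Mul(Rational(1, 5), Pow(a, 2))))
Pow(Add(Function('B')(-91, 131), Function('x')(-142, Mul(-1, 105))), Rational(1, 2)) = Pow(Add(-17, Add(Rational(-129, 5), Mul(Rational(1, 5), Pow(-142, 2)))), Rational(1, 2)) = Pow(Add(-17, Add(Rational(-129, 5), Mul(Rational(1, 5), 20164))), Rational(1, 2)) = Pow(Add(-17, Add(Rational(-129, 5), Rational(20164, 5))), Rational(1, 2)) = Pow(Add(-17, 4007), Rational(1, 2)) = Pow(3990, Rational(1, 2))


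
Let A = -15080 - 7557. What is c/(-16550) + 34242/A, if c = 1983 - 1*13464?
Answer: -306809703/374642350 ≈ -0.81894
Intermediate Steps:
A = -22637
c = -11481 (c = 1983 - 13464 = -11481)
c/(-16550) + 34242/A = -11481/(-16550) + 34242/(-22637) = -11481*(-1/16550) + 34242*(-1/22637) = 11481/16550 - 34242/22637 = -306809703/374642350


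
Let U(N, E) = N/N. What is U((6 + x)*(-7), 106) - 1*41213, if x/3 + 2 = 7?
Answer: -41212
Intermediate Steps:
x = 15 (x = -6 + 3*7 = -6 + 21 = 15)
U(N, E) = 1
U((6 + x)*(-7), 106) - 1*41213 = 1 - 1*41213 = 1 - 41213 = -41212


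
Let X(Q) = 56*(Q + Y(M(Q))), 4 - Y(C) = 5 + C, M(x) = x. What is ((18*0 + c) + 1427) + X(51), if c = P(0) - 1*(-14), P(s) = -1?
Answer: 1384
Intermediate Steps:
c = 13 (c = -1 - 1*(-14) = -1 + 14 = 13)
Y(C) = -1 - C (Y(C) = 4 - (5 + C) = 4 + (-5 - C) = -1 - C)
X(Q) = -56 (X(Q) = 56*(Q + (-1 - Q)) = 56*(-1) = -56)
((18*0 + c) + 1427) + X(51) = ((18*0 + 13) + 1427) - 56 = ((0 + 13) + 1427) - 56 = (13 + 1427) - 56 = 1440 - 56 = 1384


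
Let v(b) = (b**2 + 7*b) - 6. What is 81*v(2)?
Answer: 972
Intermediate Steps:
v(b) = -6 + b**2 + 7*b
81*v(2) = 81*(-6 + 2**2 + 7*2) = 81*(-6 + 4 + 14) = 81*12 = 972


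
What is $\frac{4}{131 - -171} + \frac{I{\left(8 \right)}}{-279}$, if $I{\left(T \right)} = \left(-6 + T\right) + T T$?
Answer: $- \frac{3136}{14043} \approx -0.22331$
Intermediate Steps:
$I{\left(T \right)} = -6 + T + T^{2}$ ($I{\left(T \right)} = \left(-6 + T\right) + T^{2} = -6 + T + T^{2}$)
$\frac{4}{131 - -171} + \frac{I{\left(8 \right)}}{-279} = \frac{4}{131 - -171} + \frac{-6 + 8 + 8^{2}}{-279} = \frac{4}{131 + 171} + \left(-6 + 8 + 64\right) \left(- \frac{1}{279}\right) = \frac{4}{302} + 66 \left(- \frac{1}{279}\right) = 4 \cdot \frac{1}{302} - \frac{22}{93} = \frac{2}{151} - \frac{22}{93} = - \frac{3136}{14043}$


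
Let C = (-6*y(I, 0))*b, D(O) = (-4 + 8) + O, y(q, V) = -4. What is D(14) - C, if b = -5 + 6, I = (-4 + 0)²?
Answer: -6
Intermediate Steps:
I = 16 (I = (-4)² = 16)
D(O) = 4 + O
b = 1
C = 24 (C = -6*(-4)*1 = 24*1 = 24)
D(14) - C = (4 + 14) - 1*24 = 18 - 24 = -6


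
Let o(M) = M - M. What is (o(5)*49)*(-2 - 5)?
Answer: 0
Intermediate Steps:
o(M) = 0
(o(5)*49)*(-2 - 5) = (0*49)*(-2 - 5) = 0*(-7) = 0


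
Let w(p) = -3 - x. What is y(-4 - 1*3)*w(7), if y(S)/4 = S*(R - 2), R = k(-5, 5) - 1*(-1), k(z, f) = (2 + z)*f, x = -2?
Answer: -448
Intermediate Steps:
w(p) = -1 (w(p) = -3 - 1*(-2) = -3 + 2 = -1)
k(z, f) = f*(2 + z)
R = -14 (R = 5*(2 - 5) - 1*(-1) = 5*(-3) + 1 = -15 + 1 = -14)
y(S) = -64*S (y(S) = 4*(S*(-14 - 2)) = 4*(S*(-16)) = 4*(-16*S) = -64*S)
y(-4 - 1*3)*w(7) = -64*(-4 - 1*3)*(-1) = -64*(-4 - 3)*(-1) = -64*(-7)*(-1) = 448*(-1) = -448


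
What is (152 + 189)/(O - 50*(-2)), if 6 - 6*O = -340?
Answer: 93/43 ≈ 2.1628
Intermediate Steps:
O = 173/3 (O = 1 - 1/6*(-340) = 1 + 170/3 = 173/3 ≈ 57.667)
(152 + 189)/(O - 50*(-2)) = (152 + 189)/(173/3 - 50*(-2)) = 341/(173/3 + 100) = 341/(473/3) = 341*(3/473) = 93/43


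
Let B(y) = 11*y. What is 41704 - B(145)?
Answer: 40109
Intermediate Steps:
41704 - B(145) = 41704 - 11*145 = 41704 - 1*1595 = 41704 - 1595 = 40109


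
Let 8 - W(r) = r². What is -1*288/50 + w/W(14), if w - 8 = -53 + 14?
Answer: -26297/4700 ≈ -5.5951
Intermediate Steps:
W(r) = 8 - r²
w = -31 (w = 8 + (-53 + 14) = 8 - 39 = -31)
-1*288/50 + w/W(14) = -1*288/50 - 31/(8 - 1*14²) = -288*1/50 - 31/(8 - 1*196) = -144/25 - 31/(8 - 196) = -144/25 - 31/(-188) = -144/25 - 31*(-1/188) = -144/25 + 31/188 = -26297/4700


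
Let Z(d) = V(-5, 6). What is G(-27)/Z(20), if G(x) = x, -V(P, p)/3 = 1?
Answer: 9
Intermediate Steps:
V(P, p) = -3 (V(P, p) = -3*1 = -3)
Z(d) = -3
G(-27)/Z(20) = -27/(-3) = -27*(-⅓) = 9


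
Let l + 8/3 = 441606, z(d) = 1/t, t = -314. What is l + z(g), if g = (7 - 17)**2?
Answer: 415990337/942 ≈ 4.4160e+5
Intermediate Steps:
g = 100 (g = (-10)**2 = 100)
z(d) = -1/314 (z(d) = 1/(-314) = -1/314)
l = 1324810/3 (l = -8/3 + 441606 = 1324810/3 ≈ 4.4160e+5)
l + z(g) = 1324810/3 - 1/314 = 415990337/942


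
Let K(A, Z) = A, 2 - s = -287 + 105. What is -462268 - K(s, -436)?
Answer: -462452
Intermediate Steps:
s = 184 (s = 2 - (-287 + 105) = 2 - 1*(-182) = 2 + 182 = 184)
-462268 - K(s, -436) = -462268 - 1*184 = -462268 - 184 = -462452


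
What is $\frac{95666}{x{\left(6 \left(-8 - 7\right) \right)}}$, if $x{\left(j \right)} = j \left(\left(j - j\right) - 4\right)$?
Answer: $\frac{47833}{180} \approx 265.74$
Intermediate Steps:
$x{\left(j \right)} = - 4 j$ ($x{\left(j \right)} = j \left(0 - 4\right) = j \left(-4\right) = - 4 j$)
$\frac{95666}{x{\left(6 \left(-8 - 7\right) \right)}} = \frac{95666}{\left(-4\right) 6 \left(-8 - 7\right)} = \frac{95666}{\left(-4\right) 6 \left(-15\right)} = \frac{95666}{\left(-4\right) \left(-90\right)} = \frac{95666}{360} = 95666 \cdot \frac{1}{360} = \frac{47833}{180}$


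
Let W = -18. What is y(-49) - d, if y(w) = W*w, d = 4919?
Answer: -4037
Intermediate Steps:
y(w) = -18*w
y(-49) - d = -18*(-49) - 1*4919 = 882 - 4919 = -4037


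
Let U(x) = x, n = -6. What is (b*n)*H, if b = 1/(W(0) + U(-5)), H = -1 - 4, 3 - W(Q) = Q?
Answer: -15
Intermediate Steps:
W(Q) = 3 - Q
H = -5
b = -1/2 (b = 1/((3 - 1*0) - 5) = 1/((3 + 0) - 5) = 1/(3 - 5) = 1/(-2) = -1/2 ≈ -0.50000)
(b*n)*H = -1/2*(-6)*(-5) = 3*(-5) = -15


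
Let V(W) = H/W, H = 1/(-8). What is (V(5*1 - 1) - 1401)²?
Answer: 2009997889/1024 ≈ 1.9629e+6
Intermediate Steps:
H = -⅛ ≈ -0.12500
V(W) = -1/(8*W)
(V(5*1 - 1) - 1401)² = (-1/(8*(5*1 - 1)) - 1401)² = (-1/(8*(5 - 1)) - 1401)² = (-⅛/4 - 1401)² = (-⅛*¼ - 1401)² = (-1/32 - 1401)² = (-44833/32)² = 2009997889/1024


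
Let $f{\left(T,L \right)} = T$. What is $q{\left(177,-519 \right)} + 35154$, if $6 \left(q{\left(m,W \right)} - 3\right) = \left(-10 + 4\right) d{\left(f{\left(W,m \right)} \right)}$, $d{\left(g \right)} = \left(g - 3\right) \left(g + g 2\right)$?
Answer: $-777597$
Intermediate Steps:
$d{\left(g \right)} = 3 g \left(-3 + g\right)$ ($d{\left(g \right)} = \left(-3 + g\right) \left(g + 2 g\right) = \left(-3 + g\right) 3 g = 3 g \left(-3 + g\right)$)
$q{\left(m,W \right)} = 3 - 3 W \left(-3 + W\right)$ ($q{\left(m,W \right)} = 3 + \frac{\left(-10 + 4\right) 3 W \left(-3 + W\right)}{6} = 3 + \frac{\left(-6\right) 3 W \left(-3 + W\right)}{6} = 3 + \frac{\left(-18\right) W \left(-3 + W\right)}{6} = 3 - 3 W \left(-3 + W\right)$)
$q{\left(177,-519 \right)} + 35154 = \left(3 - - 1557 \left(-3 - 519\right)\right) + 35154 = \left(3 - \left(-1557\right) \left(-522\right)\right) + 35154 = \left(3 - 812754\right) + 35154 = -812751 + 35154 = -777597$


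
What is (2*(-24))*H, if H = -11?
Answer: 528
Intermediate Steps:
(2*(-24))*H = (2*(-24))*(-11) = -48*(-11) = 528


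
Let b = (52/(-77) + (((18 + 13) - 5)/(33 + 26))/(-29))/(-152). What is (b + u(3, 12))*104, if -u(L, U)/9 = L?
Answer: -7027783282/2503193 ≈ -2807.5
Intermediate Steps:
u(L, U) = -9*L
b = 45487/10012772 (b = (52*(-1/77) + ((31 - 5)/59)*(-1/29))*(-1/152) = (-52/77 + (26*(1/59))*(-1/29))*(-1/152) = (-52/77 + (26/59)*(-1/29))*(-1/152) = (-52/77 - 26/1711)*(-1/152) = -90974/131747*(-1/152) = 45487/10012772 ≈ 0.0045429)
(b + u(3, 12))*104 = (45487/10012772 - 9*3)*104 = (45487/10012772 - 27)*104 = -270299357/10012772*104 = -7027783282/2503193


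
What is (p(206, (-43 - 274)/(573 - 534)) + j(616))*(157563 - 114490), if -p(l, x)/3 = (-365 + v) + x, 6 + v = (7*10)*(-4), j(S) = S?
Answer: 1452163122/13 ≈ 1.1170e+8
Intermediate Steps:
v = -286 (v = -6 + (7*10)*(-4) = -6 + 70*(-4) = -6 - 280 = -286)
p(l, x) = 1953 - 3*x (p(l, x) = -3*((-365 - 286) + x) = -3*(-651 + x) = 1953 - 3*x)
(p(206, (-43 - 274)/(573 - 534)) + j(616))*(157563 - 114490) = ((1953 - 3*(-43 - 274)/(573 - 534)) + 616)*(157563 - 114490) = ((1953 - (-951)/39) + 616)*43073 = ((1953 - 3*(-317/39)) + 616)*43073 = ((1953 + 317/13) + 616)*43073 = (25706/13 + 616)*43073 = (33714/13)*43073 = 1452163122/13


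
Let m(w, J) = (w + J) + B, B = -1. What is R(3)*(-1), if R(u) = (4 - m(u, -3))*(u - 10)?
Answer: 35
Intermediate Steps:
m(w, J) = -1 + J + w (m(w, J) = (w + J) - 1 = (J + w) - 1 = -1 + J + w)
R(u) = (-10 + u)*(8 - u) (R(u) = (4 - (-1 - 3 + u))*(u - 10) = (4 - (-4 + u))*(-10 + u) = (4 + (4 - u))*(-10 + u) = (8 - u)*(-10 + u) = (-10 + u)*(8 - u))
R(3)*(-1) = (-80 - 1*3² + 18*3)*(-1) = (-80 - 1*9 + 54)*(-1) = (-80 - 9 + 54)*(-1) = -35*(-1) = 35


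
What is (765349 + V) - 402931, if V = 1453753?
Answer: 1816171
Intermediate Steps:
(765349 + V) - 402931 = (765349 + 1453753) - 402931 = 2219102 - 402931 = 1816171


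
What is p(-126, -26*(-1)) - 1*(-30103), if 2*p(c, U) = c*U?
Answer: 28465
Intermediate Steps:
p(c, U) = U*c/2 (p(c, U) = (c*U)/2 = (U*c)/2 = U*c/2)
p(-126, -26*(-1)) - 1*(-30103) = (1/2)*(-26*(-1))*(-126) - 1*(-30103) = (1/2)*26*(-126) + 30103 = -1638 + 30103 = 28465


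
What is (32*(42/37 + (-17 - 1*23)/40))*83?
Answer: 13280/37 ≈ 358.92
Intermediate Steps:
(32*(42/37 + (-17 - 1*23)/40))*83 = (32*(42*(1/37) + (-17 - 23)*(1/40)))*83 = (32*(42/37 - 40*1/40))*83 = (32*(42/37 - 1))*83 = (32*(5/37))*83 = (160/37)*83 = 13280/37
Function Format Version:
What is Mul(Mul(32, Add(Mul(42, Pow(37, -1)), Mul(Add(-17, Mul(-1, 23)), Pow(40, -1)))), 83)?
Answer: Rational(13280, 37) ≈ 358.92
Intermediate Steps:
Mul(Mul(32, Add(Mul(42, Pow(37, -1)), Mul(Add(-17, Mul(-1, 23)), Pow(40, -1)))), 83) = Mul(Mul(32, Add(Mul(42, Rational(1, 37)), Mul(Add(-17, -23), Rational(1, 40)))), 83) = Mul(Mul(32, Add(Rational(42, 37), Mul(-40, Rational(1, 40)))), 83) = Mul(Mul(32, Add(Rational(42, 37), -1)), 83) = Mul(Mul(32, Rational(5, 37)), 83) = Mul(Rational(160, 37), 83) = Rational(13280, 37)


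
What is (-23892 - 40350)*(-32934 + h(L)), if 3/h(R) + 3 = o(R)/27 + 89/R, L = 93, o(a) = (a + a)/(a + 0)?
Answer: 1743455382903/824 ≈ 2.1158e+9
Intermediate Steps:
o(a) = 2 (o(a) = (2*a)/a = 2)
h(R) = 3/(-79/27 + 89/R) (h(R) = 3/(-3 + (2/27 + 89/R)) = 3/(-79/27 + 89/R))
(-23892 - 40350)*(-32934 + h(L)) = (-23892 - 40350)*(-32934 + 81*93/(2403 - 79*93)) = -64242*(-32934 + 81*93/(2403 - 7347)) = -64242*(-32934 + 81*93/(-4944)) = -64242*(-32934 + 81*93*(-1/4944)) = -64242*(-32934 - 2511/1648) = -64242*(-54277743/1648) = 1743455382903/824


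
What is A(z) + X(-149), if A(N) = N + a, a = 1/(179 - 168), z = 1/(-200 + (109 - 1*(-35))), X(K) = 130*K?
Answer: -11931875/616 ≈ -19370.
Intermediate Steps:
z = -1/56 (z = 1/(-200 + (109 + 35)) = 1/(-200 + 144) = 1/(-56) = -1/56 ≈ -0.017857)
a = 1/11 ≈ 0.090909
A(N) = 1/11 + N (A(N) = N + 1/11 = 1/11 + N)
A(z) + X(-149) = (1/11 - 1/56) + 130*(-149) = 45/616 - 19370 = -11931875/616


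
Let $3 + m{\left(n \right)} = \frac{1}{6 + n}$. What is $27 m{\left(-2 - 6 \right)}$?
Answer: $- \frac{189}{2} \approx -94.5$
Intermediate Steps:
$m{\left(n \right)} = -3 + \frac{1}{6 + n}$
$27 m{\left(-2 - 6 \right)} = 27 \frac{-17 - 3 \left(-2 - 6\right)}{6 - 8} = 27 \frac{-17 - -24}{6 - 8} = 27 \frac{-17 + 24}{-2} = 27 \left(\left(- \frac{1}{2}\right) 7\right) = 27 \left(- \frac{7}{2}\right) = - \frac{189}{2}$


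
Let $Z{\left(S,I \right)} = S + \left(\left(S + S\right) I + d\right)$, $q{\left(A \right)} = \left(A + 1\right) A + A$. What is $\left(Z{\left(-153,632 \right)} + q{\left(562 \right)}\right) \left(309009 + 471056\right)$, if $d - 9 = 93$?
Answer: $96357529125$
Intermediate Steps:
$d = 102$ ($d = 9 + 93 = 102$)
$q{\left(A \right)} = A + A \left(1 + A\right)$ ($q{\left(A \right)} = \left(1 + A\right) A + A = A \left(1 + A\right) + A = A + A \left(1 + A\right)$)
$Z{\left(S,I \right)} = 102 + S + 2 I S$ ($Z{\left(S,I \right)} = S + \left(\left(S + S\right) I + 102\right) = S + \left(2 S I + 102\right) = S + \left(2 I S + 102\right) = S + \left(102 + 2 I S\right) = 102 + S + 2 I S$)
$\left(Z{\left(-153,632 \right)} + q{\left(562 \right)}\right) \left(309009 + 471056\right) = \left(\left(102 - 153 + 2 \cdot 632 \left(-153\right)\right) + 562 \left(2 + 562\right)\right) \left(309009 + 471056\right) = \left(\left(102 - 153 - 193392\right) + 562 \cdot 564\right) 780065 = \left(-193443 + 316968\right) 780065 = 123525 \cdot 780065 = 96357529125$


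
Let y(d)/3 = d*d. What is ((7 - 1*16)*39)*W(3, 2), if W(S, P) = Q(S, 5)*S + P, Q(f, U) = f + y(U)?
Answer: -82836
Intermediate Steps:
y(d) = 3*d² (y(d) = 3*(d*d) = 3*d²)
Q(f, U) = f + 3*U²
W(S, P) = P + S*(75 + S) (W(S, P) = (S + 3*5²)*S + P = (S + 3*25)*S + P = (S + 75)*S + P = (75 + S)*S + P = S*(75 + S) + P = P + S*(75 + S))
((7 - 1*16)*39)*W(3, 2) = ((7 - 1*16)*39)*(2 + 3*(75 + 3)) = ((7 - 16)*39)*(2 + 3*78) = (-9*39)*(2 + 234) = -351*236 = -82836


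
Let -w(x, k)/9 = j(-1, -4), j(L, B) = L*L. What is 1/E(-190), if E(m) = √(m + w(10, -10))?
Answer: -I*√199/199 ≈ -0.070888*I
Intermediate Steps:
j(L, B) = L²
w(x, k) = -9 (w(x, k) = -9*(-1)² = -9*1 = -9)
E(m) = √(-9 + m) (E(m) = √(m - 9) = √(-9 + m))
1/E(-190) = 1/(√(-9 - 190)) = 1/(√(-199)) = 1/(I*√199) = -I*√199/199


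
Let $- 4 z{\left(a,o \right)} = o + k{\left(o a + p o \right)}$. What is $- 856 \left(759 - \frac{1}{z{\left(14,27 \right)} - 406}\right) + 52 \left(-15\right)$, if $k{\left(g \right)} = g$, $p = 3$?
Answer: $- \frac{686262332}{1055} \approx -6.5049 \cdot 10^{5}$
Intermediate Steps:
$z{\left(a,o \right)} = - o - \frac{a o}{4}$ ($z{\left(a,o \right)} = - \frac{o + \left(o a + 3 o\right)}{4} = - \frac{o + \left(a o + 3 o\right)}{4} = - \frac{o + \left(3 o + a o\right)}{4} = - \frac{4 o + a o}{4} = - o - \frac{a o}{4}$)
$- 856 \left(759 - \frac{1}{z{\left(14,27 \right)} - 406}\right) + 52 \left(-15\right) = - 856 \left(759 - \frac{1}{\frac{1}{4} \cdot 27 \left(-4 - 14\right) - 406}\right) + 52 \left(-15\right) = - 856 \left(759 - \frac{1}{\frac{1}{4} \cdot 27 \left(-4 - 14\right) - 406}\right) - 780 = - 856 \left(759 - \frac{1}{\frac{1}{4} \cdot 27 \left(-18\right) - 406}\right) - 780 = - 856 \left(759 - \frac{1}{- \frac{243}{2} - 406}\right) - 780 = - 856 \left(759 - \frac{1}{- \frac{1055}{2}}\right) - 780 = - 856 \left(759 - - \frac{2}{1055}\right) - 780 = - 856 \left(759 + \frac{2}{1055}\right) - 780 = \left(-856\right) \frac{800747}{1055} - 780 = - \frac{685439432}{1055} - 780 = - \frac{686262332}{1055}$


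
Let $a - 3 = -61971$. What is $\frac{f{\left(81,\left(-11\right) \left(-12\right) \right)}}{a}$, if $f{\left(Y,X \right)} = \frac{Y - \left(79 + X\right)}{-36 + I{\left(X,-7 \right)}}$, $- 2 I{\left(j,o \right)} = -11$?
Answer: $- \frac{65}{945012} \approx -6.8782 \cdot 10^{-5}$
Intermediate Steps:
$a = -61968$ ($a = 3 - 61971 = -61968$)
$I{\left(j,o \right)} = \frac{11}{2}$ ($I{\left(j,o \right)} = \left(- \frac{1}{2}\right) \left(-11\right) = \frac{11}{2}$)
$f{\left(Y,X \right)} = \frac{158}{61} - \frac{2 Y}{61} + \frac{2 X}{61}$ ($f{\left(Y,X \right)} = \frac{Y - \left(79 + X\right)}{-36 + \frac{11}{2}} = \frac{-79 + Y - X}{- \frac{61}{2}} = \left(-79 + Y - X\right) \left(- \frac{2}{61}\right) = \frac{158}{61} - \frac{2 Y}{61} + \frac{2 X}{61}$)
$\frac{f{\left(81,\left(-11\right) \left(-12\right) \right)}}{a} = \frac{\frac{158}{61} - \frac{162}{61} + \frac{2 \left(\left(-11\right) \left(-12\right)\right)}{61}}{-61968} = \left(\frac{158}{61} - \frac{162}{61} + \frac{2}{61} \cdot 132\right) \left(- \frac{1}{61968}\right) = \left(\frac{158}{61} - \frac{162}{61} + \frac{264}{61}\right) \left(- \frac{1}{61968}\right) = \frac{260}{61} \left(- \frac{1}{61968}\right) = - \frac{65}{945012}$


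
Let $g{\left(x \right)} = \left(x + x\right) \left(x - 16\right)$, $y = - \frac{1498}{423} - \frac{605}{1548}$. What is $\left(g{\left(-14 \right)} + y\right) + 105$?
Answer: $\frac{68468329}{72756} \approx 941.07$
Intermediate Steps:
$y = - \frac{286091}{72756}$ ($y = \left(-1498\right) \frac{1}{423} - \frac{605}{1548} = - \frac{1498}{423} - \frac{605}{1548} = - \frac{286091}{72756} \approx -3.9322$)
$g{\left(x \right)} = 2 x \left(-16 + x\right)$ ($g{\left(x \right)} = 2 x \left(x + \left(-20 + 4\right)\right) = 2 x \left(x - 16\right) = 2 x \left(-16 + x\right)$)
$\left(g{\left(-14 \right)} + y\right) + 105 = \left(2 \left(-14\right) \left(-16 - 14\right) - \frac{286091}{72756}\right) + 105 = \left(2 \left(-14\right) \left(-30\right) - \frac{286091}{72756}\right) + 105 = \left(840 - \frac{286091}{72756}\right) + 105 = \frac{60828949}{72756} + 105 = \frac{68468329}{72756}$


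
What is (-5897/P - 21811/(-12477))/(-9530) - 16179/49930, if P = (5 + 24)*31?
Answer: -172678095170561/533733341687670 ≈ -0.32353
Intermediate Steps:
P = 899 (P = 29*31 = 899)
(-5897/P - 21811/(-12477))/(-9530) - 16179/49930 = (-5897/899 - 21811/(-12477))/(-9530) - 16179/49930 = (-5897*1/899 - 21811*(-1/12477))*(-1/9530) - 16179*1/49930 = (-5897/899 + 21811/12477)*(-1/9530) - 16179/49930 = -53968780/11216823*(-1/9530) - 16179/49930 = 5396878/10689632319 - 16179/49930 = -172678095170561/533733341687670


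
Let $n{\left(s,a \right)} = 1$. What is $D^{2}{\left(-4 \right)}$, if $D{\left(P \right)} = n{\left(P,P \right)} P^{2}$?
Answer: $256$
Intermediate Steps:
$D{\left(P \right)} = P^{2}$ ($D{\left(P \right)} = 1 P^{2} = P^{2}$)
$D^{2}{\left(-4 \right)} = \left(\left(-4\right)^{2}\right)^{2} = 16^{2} = 256$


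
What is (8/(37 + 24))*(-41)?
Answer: -328/61 ≈ -5.3771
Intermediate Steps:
(8/(37 + 24))*(-41) = (8/61)*(-41) = -328/61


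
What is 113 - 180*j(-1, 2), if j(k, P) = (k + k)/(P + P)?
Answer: 203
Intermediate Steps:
j(k, P) = k/P (j(k, P) = (2*k)/((2*P)) = (2*k)*(1/(2*P)) = k/P)
113 - 180*j(-1, 2) = 113 - (-180)/2 = 113 - 180*(-½) = 113 + 90 = 203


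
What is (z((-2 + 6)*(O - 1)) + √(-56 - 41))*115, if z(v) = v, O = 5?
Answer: 1840 + 115*I*√97 ≈ 1840.0 + 1132.6*I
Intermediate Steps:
(z((-2 + 6)*(O - 1)) + √(-56 - 41))*115 = ((-2 + 6)*(5 - 1) + √(-56 - 41))*115 = (4*4 + √(-97))*115 = (16 + I*√97)*115 = 1840 + 115*I*√97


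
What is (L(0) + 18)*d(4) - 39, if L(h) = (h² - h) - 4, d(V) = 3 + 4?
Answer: 59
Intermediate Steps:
d(V) = 7
L(h) = -4 + h² - h
(L(0) + 18)*d(4) - 39 = ((-4 + 0² - 1*0) + 18)*7 - 39 = ((-4 + 0 + 0) + 18)*7 - 39 = (-4 + 18)*7 - 39 = 14*7 - 39 = 98 - 39 = 59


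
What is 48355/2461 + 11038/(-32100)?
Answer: 7126313/369150 ≈ 19.305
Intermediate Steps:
48355/2461 + 11038/(-32100) = 48355*(1/2461) + 11038*(-1/32100) = 48355/2461 - 5519/16050 = 7126313/369150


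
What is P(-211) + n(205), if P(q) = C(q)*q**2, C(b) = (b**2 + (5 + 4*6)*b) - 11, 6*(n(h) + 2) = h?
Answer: 10255234459/6 ≈ 1.7092e+9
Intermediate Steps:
n(h) = -2 + h/6
C(b) = -11 + b**2 + 29*b (C(b) = (b**2 + (5 + 24)*b) - 11 = (b**2 + 29*b) - 11 = -11 + b**2 + 29*b)
P(q) = q**2*(-11 + q**2 + 29*q) (P(q) = (-11 + q**2 + 29*q)*q**2 = q**2*(-11 + q**2 + 29*q))
P(-211) + n(205) = (-211)**2*(-11 + (-211)**2 + 29*(-211)) + (-2 + (1/6)*205) = 44521*(-11 + 44521 - 6119) + (-2 + 205/6) = 44521*38391 + 193/6 = 1709205711 + 193/6 = 10255234459/6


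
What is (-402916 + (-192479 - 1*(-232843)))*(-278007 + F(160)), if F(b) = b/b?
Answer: 100791631312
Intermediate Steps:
F(b) = 1
(-402916 + (-192479 - 1*(-232843)))*(-278007 + F(160)) = (-402916 + (-192479 - 1*(-232843)))*(-278007 + 1) = (-402916 + (-192479 + 232843))*(-278006) = (-402916 + 40364)*(-278006) = -362552*(-278006) = 100791631312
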